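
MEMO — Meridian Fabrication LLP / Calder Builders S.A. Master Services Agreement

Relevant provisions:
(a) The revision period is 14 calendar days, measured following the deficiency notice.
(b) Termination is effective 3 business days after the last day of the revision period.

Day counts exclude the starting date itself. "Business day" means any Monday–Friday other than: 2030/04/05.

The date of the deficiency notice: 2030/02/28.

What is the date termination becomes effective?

Adding 14 calendar days to 2030/02/28 gives 2030/03/14, which is the last day of the revision period.
The date termination becomes effective: 3 business days after Thursday, 2030/03/14, skipping weekends — Mar 15, Mar 18, Mar 19 — lands on Tuesday, 2030/03/19.

2030/03/19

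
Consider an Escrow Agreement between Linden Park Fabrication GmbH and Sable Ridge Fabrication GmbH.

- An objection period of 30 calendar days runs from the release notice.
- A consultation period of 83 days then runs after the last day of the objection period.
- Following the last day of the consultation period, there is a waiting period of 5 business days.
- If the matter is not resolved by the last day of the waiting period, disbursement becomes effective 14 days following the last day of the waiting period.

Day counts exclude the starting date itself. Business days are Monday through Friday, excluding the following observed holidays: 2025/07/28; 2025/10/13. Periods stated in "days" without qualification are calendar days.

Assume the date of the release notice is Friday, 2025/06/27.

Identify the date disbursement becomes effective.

Adding 30 calendar days to 2025/06/27 gives 2025/07/27, which is the last day of the objection period.
The last day of the consultation period: 83 calendar days after 2025/07/27 is 2025/10/18.
From Saturday, 2025/10/18, 5 business days (Oct 20, Oct 21, Oct 22, Oct 23, Oct 24, skipping weekends) brings us to Friday, 2025/10/24, which is the last day of the waiting period.
Adding 14 calendar days to 2025/10/24 gives 2025/11/07, which is the date disbursement becomes effective.

2025/11/07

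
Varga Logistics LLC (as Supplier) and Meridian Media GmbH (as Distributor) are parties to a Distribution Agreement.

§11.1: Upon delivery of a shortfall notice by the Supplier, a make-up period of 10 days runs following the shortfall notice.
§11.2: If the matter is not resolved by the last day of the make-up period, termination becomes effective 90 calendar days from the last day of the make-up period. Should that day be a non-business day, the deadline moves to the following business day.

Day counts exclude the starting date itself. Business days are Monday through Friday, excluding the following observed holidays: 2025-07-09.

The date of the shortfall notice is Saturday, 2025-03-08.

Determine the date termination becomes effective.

The last day of the make-up period: 10 calendar days after 2025-03-08 is 2025-03-18.
Adding 90 calendar days to 2025-03-18 gives 2025-06-16, which is the date termination becomes effective. 2025-06-16 is a Monday and is not a listed holiday, so no roll-forward applies.

2025-06-16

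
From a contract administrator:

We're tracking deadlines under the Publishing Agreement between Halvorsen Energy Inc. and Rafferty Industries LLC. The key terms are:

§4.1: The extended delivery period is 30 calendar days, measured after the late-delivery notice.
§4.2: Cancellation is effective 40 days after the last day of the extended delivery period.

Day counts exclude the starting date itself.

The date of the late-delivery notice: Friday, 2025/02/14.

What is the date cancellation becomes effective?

2025/04/25

Adding 30 calendar days to 2025/02/14 gives 2025/03/16, which is the last day of the extended delivery period.
The date cancellation becomes effective: 40 calendar days after 2025/03/16 is 2025/04/25.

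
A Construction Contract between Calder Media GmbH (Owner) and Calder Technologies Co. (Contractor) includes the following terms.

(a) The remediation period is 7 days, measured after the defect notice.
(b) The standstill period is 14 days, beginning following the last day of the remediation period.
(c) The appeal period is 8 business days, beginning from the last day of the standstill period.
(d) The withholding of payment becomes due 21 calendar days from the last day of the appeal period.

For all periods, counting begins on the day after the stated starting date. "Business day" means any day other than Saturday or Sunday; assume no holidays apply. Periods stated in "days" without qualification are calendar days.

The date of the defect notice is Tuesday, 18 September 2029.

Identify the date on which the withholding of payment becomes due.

The last day of the remediation period: 18 September 2029 + 7 days = 25 September 2029.
The last day of the standstill period: 14 calendar days after 25 September 2029 is 9 October 2029.
From Tuesday, 9 October 2029, 8 business days (Oct 10, Oct 11, Oct 12, Oct 15, Oct 16, Oct 17, Oct 18, Oct 19, skipping weekends) brings us to Friday, 19 October 2029, which is the last day of the appeal period.
Adding 21 calendar days to 19 October 2029 gives 9 November 2029, which is the date on which the withholding of payment becomes due.

9 November 2029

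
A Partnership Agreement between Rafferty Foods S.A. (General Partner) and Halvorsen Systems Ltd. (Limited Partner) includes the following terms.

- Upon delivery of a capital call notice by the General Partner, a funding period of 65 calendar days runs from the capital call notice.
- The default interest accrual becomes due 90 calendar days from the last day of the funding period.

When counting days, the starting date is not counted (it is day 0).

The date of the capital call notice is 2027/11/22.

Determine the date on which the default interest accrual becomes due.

The last day of the funding period: 2027/11/22 + 65 days = 2028/01/26.
The date on which the default interest accrual becomes due: 2028/01/26 + 90 days = 2028/04/25.

2028/04/25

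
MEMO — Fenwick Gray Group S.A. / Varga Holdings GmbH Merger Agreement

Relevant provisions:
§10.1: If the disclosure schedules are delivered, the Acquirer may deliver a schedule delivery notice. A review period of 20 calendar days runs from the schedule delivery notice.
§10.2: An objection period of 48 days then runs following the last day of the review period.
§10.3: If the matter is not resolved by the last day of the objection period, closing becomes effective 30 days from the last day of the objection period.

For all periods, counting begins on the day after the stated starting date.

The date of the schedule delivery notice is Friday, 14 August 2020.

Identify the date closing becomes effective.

20 November 2020

The last day of the review period: 20 calendar days after 14 August 2020 is 3 September 2020.
The last day of the objection period: 3 September 2020 + 48 days = 21 October 2020.
Adding 30 calendar days to 21 October 2020 gives 20 November 2020, which is the date closing becomes effective.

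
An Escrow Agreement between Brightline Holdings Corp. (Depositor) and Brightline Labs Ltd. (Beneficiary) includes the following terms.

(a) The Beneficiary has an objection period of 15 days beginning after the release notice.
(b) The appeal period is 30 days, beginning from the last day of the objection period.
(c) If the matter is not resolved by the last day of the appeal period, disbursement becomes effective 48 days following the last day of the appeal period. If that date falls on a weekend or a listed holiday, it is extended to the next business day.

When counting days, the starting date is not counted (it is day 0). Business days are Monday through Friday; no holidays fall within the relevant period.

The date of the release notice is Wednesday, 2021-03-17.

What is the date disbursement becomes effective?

The last day of the objection period: 2021-03-17 + 15 days = 2021-04-01.
The last day of the appeal period: 2021-04-01 + 30 days = 2021-05-01.
The date disbursement becomes effective: 48 calendar days after 2021-05-01 is 2021-06-18. 2021-06-18 is a Friday, so no roll-forward applies.

2021-06-18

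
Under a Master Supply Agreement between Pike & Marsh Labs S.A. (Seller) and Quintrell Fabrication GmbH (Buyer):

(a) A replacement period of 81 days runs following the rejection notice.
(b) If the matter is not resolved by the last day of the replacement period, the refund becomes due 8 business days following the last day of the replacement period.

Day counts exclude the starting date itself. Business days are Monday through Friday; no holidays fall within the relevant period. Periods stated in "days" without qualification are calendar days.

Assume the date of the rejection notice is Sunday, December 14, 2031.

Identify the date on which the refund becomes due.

March 16, 2032

The last day of the replacement period: December 14, 2031 + 81 days = March 4, 2032.
From Thursday, March 4, 2032, 8 business days (Mar 5, Mar 8, Mar 9, Mar 10, Mar 11, Mar 12, Mar 15, Mar 16, skipping weekends) brings us to Tuesday, March 16, 2032, which is the date on which the refund becomes due.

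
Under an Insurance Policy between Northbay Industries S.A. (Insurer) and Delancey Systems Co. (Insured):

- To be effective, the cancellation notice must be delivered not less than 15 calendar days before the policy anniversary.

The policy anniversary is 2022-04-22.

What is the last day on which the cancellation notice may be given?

2022-04-07

Counting back 15 calendar days from 2022-04-22 gives 2022-04-07.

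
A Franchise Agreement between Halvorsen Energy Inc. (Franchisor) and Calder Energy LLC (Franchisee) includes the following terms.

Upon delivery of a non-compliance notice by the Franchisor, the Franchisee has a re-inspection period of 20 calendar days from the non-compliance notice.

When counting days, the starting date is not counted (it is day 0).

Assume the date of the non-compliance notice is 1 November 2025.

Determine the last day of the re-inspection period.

Adding 20 calendar days to 1 November 2025 gives 21 November 2025, which is the last day of the re-inspection period.

21 November 2025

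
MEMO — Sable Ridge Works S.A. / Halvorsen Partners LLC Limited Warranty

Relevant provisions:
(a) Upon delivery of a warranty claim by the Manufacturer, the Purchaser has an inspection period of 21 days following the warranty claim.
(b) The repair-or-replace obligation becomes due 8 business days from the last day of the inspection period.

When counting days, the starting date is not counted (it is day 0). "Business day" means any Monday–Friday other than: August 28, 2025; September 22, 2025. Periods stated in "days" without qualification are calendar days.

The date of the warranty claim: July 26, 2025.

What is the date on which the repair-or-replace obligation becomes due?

August 27, 2025

Adding 21 calendar days to July 26, 2025 gives August 16, 2025, which is the last day of the inspection period.
From Saturday, August 16, 2025, 8 business days (Aug 18, Aug 19, Aug 20, Aug 21, Aug 22, Aug 25, Aug 26, Aug 27, skipping weekends) brings us to Wednesday, August 27, 2025, which is the date on which the repair-or-replace obligation becomes due.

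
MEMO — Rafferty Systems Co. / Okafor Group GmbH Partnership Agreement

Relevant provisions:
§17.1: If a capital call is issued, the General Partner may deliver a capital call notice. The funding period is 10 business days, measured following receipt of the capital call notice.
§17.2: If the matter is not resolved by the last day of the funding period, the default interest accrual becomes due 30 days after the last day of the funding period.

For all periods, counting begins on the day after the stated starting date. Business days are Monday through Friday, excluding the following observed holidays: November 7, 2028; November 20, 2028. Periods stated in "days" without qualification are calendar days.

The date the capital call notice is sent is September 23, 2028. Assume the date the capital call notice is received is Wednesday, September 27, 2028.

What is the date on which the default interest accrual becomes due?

The last day of the funding period: counting 10 business days from Wednesday, September 27, 2028 (Sep 28, Sep 29, Oct 2, Oct 3, Oct 4, Oct 5, Oct 6, Oct 9, Oct 10, Oct 11, skipping weekends) reaches Wednesday, October 11, 2028.
Adding 30 calendar days to October 11, 2028 gives November 10, 2028, which is the date on which the default interest accrual becomes due.

November 10, 2028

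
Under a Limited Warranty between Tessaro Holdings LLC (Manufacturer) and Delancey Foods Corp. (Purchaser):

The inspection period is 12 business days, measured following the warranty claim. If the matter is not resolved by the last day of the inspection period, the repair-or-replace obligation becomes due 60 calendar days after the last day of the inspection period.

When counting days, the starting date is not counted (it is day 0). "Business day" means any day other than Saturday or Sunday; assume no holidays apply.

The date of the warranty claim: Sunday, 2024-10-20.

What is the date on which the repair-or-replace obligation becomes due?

The last day of the inspection period: 12 business days after Sunday, 2024-10-20, skipping weekends — Oct 21, Oct 22, Oct 23, Oct 24, …, Nov 1, Nov 4, Nov 5 — lands on Tuesday, 2024-11-05.
The date on which the repair-or-replace obligation becomes due: 60 calendar days after 2024-11-05 is 2025-01-04.

2025-01-04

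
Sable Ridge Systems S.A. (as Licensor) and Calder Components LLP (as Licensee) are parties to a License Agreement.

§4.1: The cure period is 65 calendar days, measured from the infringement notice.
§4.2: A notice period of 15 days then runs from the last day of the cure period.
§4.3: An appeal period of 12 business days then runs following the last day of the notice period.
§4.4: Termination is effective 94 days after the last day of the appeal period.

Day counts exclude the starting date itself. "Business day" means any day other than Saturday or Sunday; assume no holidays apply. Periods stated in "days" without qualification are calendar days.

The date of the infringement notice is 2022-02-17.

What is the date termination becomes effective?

The last day of the cure period: 2022-02-17 + 65 days = 2022-04-23.
The last day of the notice period: 2022-04-23 + 15 days = 2022-05-08.
The last day of the appeal period: counting 12 business days from Sunday, 2022-05-08 (May 9, May 10, May 11, May 12, …, May 20, May 23, May 24, skipping weekends) reaches Tuesday, 2022-05-24.
Adding 94 calendar days to 2022-05-24 gives 2022-08-26, which is the date termination becomes effective.

2022-08-26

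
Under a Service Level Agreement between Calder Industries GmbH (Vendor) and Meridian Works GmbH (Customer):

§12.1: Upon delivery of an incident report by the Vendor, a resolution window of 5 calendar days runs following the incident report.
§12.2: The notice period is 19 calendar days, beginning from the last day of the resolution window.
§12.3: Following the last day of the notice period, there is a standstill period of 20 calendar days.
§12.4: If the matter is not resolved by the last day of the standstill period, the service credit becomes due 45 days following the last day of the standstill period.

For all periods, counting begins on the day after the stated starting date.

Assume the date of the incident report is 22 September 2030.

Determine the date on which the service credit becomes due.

20 December 2030

The last day of the resolution window: 22 September 2030 + 5 days = 27 September 2030.
The last day of the notice period: 27 September 2030 + 19 days = 16 October 2030.
The last day of the standstill period: 16 October 2030 + 20 days = 5 November 2030.
The date on which the service credit becomes due: 5 November 2030 + 45 days = 20 December 2030.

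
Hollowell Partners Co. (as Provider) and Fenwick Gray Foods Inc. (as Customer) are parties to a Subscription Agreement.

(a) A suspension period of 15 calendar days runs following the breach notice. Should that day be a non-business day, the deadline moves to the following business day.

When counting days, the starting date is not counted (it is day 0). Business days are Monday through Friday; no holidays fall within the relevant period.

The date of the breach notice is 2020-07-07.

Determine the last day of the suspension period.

The last day of the suspension period: 15 calendar days after 2020-07-07 is 2020-07-22. 2020-07-22 is a Wednesday, so no roll-forward applies.

2020-07-22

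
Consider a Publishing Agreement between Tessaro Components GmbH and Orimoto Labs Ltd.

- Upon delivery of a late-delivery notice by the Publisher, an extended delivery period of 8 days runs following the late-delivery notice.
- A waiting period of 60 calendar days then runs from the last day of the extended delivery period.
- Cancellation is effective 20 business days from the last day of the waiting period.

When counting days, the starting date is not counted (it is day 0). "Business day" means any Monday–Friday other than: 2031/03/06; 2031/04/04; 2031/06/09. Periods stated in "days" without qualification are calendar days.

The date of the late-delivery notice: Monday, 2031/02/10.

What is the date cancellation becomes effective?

The last day of the extended delivery period: 8 calendar days after 2031/02/10 is 2031/02/18.
The last day of the waiting period: 60 calendar days after 2031/02/18 is 2031/04/19.
The date cancellation becomes effective: 20 business days after Saturday, 2031/04/19, skipping weekends — Apr 21, Apr 22, Apr 23, Apr 24, …, May 14, May 15, May 16 — lands on Friday, 2031/05/16.

2031/05/16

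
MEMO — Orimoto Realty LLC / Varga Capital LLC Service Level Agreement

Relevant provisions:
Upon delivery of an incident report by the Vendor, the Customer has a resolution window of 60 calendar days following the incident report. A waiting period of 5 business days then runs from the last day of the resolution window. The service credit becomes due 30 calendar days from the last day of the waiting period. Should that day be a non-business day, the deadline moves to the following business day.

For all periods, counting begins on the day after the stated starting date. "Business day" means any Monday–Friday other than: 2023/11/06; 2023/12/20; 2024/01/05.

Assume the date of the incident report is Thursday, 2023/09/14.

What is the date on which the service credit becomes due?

Adding 60 calendar days to 2023/09/14 gives 2023/11/13, which is the last day of the resolution window.
The last day of the waiting period: 5 business days after Monday, 2023/11/13, skipping weekends — Nov 14, Nov 15, Nov 16, Nov 17, Nov 20 — lands on Monday, 2023/11/20.
Adding 30 calendar days to 2023/11/20 gives 2023/12/20, which is the date on which the service credit becomes due. That falls on Wednesday, a listed holiday, so it rolls to the next business day, Thursday, 2023/12/21.

2023/12/21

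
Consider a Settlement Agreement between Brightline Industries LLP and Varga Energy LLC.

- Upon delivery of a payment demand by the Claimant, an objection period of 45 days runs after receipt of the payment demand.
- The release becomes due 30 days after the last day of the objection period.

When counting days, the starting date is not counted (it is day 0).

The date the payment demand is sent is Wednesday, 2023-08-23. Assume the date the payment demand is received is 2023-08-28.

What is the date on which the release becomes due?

2023-11-11

The last day of the objection period: 2023-08-28 + 45 days = 2023-10-12.
The date on which the release becomes due: 2023-10-12 + 30 days = 2023-11-11.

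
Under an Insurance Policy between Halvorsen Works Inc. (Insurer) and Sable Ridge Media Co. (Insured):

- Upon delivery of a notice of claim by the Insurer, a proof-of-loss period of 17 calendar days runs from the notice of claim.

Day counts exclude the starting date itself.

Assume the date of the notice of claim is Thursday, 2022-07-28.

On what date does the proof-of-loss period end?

The last day of the proof-of-loss period: 2022-07-28 + 17 days = 2022-08-14.

2022-08-14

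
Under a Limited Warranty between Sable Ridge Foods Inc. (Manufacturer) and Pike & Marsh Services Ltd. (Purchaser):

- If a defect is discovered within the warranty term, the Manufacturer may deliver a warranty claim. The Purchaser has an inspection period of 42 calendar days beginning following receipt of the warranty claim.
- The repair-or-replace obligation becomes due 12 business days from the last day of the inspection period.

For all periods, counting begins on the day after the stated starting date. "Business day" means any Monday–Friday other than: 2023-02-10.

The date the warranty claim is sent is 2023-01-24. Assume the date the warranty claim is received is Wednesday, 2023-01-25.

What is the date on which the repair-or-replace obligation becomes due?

2023-03-24

The last day of the inspection period: 2023-01-25 + 42 days = 2023-03-08.
The date on which the repair-or-replace obligation becomes due: 12 business days after Wednesday, 2023-03-08, skipping weekends — Mar 9, Mar 10, Mar 13, Mar 14, …, Mar 22, Mar 23, Mar 24 — lands on Friday, 2023-03-24.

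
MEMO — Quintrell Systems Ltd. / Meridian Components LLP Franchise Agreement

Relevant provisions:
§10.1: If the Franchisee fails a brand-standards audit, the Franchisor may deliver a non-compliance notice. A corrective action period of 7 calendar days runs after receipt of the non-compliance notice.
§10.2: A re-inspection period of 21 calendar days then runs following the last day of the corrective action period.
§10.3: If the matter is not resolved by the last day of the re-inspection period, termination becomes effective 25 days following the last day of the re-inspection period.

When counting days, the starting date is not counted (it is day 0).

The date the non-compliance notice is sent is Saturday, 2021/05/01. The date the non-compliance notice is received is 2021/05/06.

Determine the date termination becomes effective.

Adding 7 calendar days to 2021/05/06 gives 2021/05/13, which is the last day of the corrective action period.
The last day of the re-inspection period: 21 calendar days after 2021/05/13 is 2021/06/03.
Adding 25 calendar days to 2021/06/03 gives 2021/06/28, which is the date termination becomes effective.

2021/06/28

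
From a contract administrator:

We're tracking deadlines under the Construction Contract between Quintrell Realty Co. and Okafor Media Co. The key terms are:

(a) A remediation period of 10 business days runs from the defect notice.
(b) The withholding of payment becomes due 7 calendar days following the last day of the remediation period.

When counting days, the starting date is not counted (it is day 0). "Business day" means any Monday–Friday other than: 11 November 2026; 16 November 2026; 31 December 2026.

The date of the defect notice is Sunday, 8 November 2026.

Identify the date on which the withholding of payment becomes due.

1 December 2026

From Sunday, 8 November 2026, 10 business days (Nov 9, Nov 10, Nov 12, Nov 13, Nov 17, Nov 18, Nov 19, Nov 20, Nov 23, Nov 24, skipping weekends and the listed holidays on Nov 11, Nov 16) brings us to Tuesday, 24 November 2026, which is the last day of the remediation period.
The date on which the withholding of payment becomes due: 24 November 2026 + 7 days = 1 December 2026.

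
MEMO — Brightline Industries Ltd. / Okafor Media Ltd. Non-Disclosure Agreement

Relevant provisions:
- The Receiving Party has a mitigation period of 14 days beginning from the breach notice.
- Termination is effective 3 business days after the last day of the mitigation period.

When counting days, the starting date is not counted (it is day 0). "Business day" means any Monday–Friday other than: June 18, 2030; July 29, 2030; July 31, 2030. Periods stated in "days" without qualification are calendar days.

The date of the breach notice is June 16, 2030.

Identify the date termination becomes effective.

Adding 14 calendar days to June 16, 2030 gives June 30, 2030, which is the last day of the mitigation period.
From Sunday, June 30, 2030, 3 business days (Jul 1, Jul 2, Jul 3, skipping weekends) brings us to Wednesday, July 3, 2030, which is the date termination becomes effective.

July 3, 2030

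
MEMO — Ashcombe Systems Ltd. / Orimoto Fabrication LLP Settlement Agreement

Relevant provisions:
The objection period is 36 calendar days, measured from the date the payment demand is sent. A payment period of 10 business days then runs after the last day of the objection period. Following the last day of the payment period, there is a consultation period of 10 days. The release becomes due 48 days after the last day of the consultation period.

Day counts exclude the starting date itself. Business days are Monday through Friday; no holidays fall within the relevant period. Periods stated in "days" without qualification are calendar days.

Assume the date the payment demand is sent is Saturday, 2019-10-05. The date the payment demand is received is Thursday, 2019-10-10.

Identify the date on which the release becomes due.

The last day of the objection period: 36 calendar days after 2019-10-05 is 2019-11-10.
The last day of the payment period: 10 business days after Sunday, 2019-11-10, skipping weekends — Nov 11, Nov 12, Nov 13, Nov 14, Nov 15, Nov 18, Nov 19, Nov 20, Nov 21, Nov 22 — lands on Friday, 2019-11-22.
Adding 10 calendar days to 2019-11-22 gives 2019-12-02, which is the last day of the consultation period.
Adding 48 calendar days to 2019-12-02 gives 2020-01-19, which is the date on which the release becomes due.

2020-01-19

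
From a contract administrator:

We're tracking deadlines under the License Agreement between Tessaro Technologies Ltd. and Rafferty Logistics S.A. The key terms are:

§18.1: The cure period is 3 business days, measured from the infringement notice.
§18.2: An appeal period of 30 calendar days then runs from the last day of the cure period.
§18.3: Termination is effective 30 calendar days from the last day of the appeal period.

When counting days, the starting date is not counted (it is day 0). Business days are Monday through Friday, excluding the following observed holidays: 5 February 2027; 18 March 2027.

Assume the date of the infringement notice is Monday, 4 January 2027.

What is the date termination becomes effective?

From Monday, 4 January 2027, 3 business days (Jan 5, Jan 6, Jan 7, skipping weekends) brings us to Thursday, 7 January 2027, which is the last day of the cure period.
The last day of the appeal period: 30 calendar days after 7 January 2027 is 6 February 2027.
The date termination becomes effective: 6 February 2027 + 30 days = 8 March 2027.

8 March 2027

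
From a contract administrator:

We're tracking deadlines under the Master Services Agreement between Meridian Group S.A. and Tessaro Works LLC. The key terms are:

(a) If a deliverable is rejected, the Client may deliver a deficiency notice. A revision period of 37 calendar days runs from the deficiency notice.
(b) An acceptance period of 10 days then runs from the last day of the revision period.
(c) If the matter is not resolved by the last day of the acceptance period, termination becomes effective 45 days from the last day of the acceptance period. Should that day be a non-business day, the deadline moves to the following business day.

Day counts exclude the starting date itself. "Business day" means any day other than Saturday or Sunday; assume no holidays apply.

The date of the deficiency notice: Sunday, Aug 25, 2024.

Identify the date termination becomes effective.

Nov 25, 2024

The last day of the revision period: 37 calendar days after Aug 25, 2024 is Oct 1, 2024.
Adding 10 calendar days to Oct 1, 2024 gives Oct 11, 2024, which is the last day of the acceptance period.
The date termination becomes effective: Oct 11, 2024 + 45 days = Nov 25, 2024. Nov 25, 2024 is a Monday, so no roll-forward applies.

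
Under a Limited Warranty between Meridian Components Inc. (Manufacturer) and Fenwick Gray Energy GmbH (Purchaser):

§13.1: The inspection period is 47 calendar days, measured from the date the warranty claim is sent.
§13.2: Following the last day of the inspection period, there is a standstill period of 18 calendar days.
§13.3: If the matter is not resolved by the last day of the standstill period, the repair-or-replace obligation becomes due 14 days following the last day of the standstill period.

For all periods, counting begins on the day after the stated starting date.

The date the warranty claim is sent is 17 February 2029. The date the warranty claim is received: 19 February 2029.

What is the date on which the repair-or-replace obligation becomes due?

7 May 2029

The last day of the inspection period: 47 calendar days after 17 February 2029 is 5 April 2029.
The last day of the standstill period: 5 April 2029 + 18 days = 23 April 2029.
The date on which the repair-or-replace obligation becomes due: 14 calendar days after 23 April 2029 is 7 May 2029.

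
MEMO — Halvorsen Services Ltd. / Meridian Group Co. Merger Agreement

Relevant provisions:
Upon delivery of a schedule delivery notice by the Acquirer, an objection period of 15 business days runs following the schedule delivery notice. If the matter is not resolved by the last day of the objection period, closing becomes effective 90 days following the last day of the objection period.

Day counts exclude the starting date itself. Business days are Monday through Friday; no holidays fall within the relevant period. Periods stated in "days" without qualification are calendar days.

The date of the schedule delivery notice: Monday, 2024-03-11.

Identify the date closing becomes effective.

2024-06-30

The last day of the objection period: counting 15 business days from Monday, 2024-03-11 (Mar 12, Mar 13, Mar 14, Mar 15, …, Mar 28, Mar 29, Apr 1, skipping weekends) reaches Monday, 2024-04-01.
The date closing becomes effective: 90 calendar days after 2024-04-01 is 2024-06-30.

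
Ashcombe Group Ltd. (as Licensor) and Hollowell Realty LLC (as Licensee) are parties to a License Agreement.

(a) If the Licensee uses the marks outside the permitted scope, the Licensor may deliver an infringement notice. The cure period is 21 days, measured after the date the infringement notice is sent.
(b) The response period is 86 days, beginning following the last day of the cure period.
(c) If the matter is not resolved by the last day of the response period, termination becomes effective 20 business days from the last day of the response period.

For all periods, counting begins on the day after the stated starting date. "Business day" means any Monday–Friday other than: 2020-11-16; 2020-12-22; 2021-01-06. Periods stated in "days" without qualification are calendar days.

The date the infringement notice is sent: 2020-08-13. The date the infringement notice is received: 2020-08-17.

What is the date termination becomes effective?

The last day of the cure period: 21 calendar days after 2020-08-13 is 2020-09-03.
Adding 86 calendar days to 2020-09-03 gives 2020-11-28, which is the last day of the response period.
The date termination becomes effective: 20 business days after Saturday, 2020-11-28, skipping weekends and the listed holiday on Dec 22 — Nov 30, Dec 1, Dec 2, Dec 3, …, Dec 24, Dec 25, Dec 28 — lands on Monday, 2020-12-28.

2020-12-28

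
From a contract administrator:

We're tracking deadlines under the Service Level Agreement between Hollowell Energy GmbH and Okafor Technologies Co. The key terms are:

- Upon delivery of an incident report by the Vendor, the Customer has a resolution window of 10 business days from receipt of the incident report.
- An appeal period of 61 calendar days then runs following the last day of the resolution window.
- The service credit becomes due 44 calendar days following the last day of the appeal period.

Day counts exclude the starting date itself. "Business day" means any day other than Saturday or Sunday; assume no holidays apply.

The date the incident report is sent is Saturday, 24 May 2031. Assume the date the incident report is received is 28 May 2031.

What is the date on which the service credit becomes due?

The last day of the resolution window: counting 10 business days from Wednesday, 28 May 2031 (May 29, May 30, Jun 2, Jun 3, Jun 4, Jun 5, Jun 6, Jun 9, Jun 10, Jun 11, skipping weekends) reaches Wednesday, 11 June 2031.
Adding 61 calendar days to 11 June 2031 gives 11 August 2031, which is the last day of the appeal period.
Adding 44 calendar days to 11 August 2031 gives 24 September 2031, which is the date on which the service credit becomes due.

24 September 2031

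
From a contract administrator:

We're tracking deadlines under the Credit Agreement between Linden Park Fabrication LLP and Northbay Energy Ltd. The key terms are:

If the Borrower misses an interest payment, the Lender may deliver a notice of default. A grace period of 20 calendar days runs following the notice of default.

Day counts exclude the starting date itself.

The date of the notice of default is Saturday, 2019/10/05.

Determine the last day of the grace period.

2019/10/25

The last day of the grace period: 2019/10/05 + 20 days = 2019/10/25.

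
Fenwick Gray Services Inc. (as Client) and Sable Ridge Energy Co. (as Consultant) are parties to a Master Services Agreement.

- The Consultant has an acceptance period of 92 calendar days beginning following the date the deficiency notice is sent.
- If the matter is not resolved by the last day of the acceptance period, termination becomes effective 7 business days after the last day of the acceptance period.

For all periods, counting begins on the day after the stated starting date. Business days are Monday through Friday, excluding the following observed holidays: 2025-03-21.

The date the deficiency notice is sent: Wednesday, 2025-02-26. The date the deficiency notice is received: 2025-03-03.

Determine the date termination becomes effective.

The last day of the acceptance period: 92 calendar days after 2025-02-26 is 2025-05-29.
From Thursday, 2025-05-29, 7 business days (May 30, Jun 2, Jun 3, Jun 4, Jun 5, Jun 6, Jun 9, skipping weekends) brings us to Monday, 2025-06-09, which is the date termination becomes effective.

2025-06-09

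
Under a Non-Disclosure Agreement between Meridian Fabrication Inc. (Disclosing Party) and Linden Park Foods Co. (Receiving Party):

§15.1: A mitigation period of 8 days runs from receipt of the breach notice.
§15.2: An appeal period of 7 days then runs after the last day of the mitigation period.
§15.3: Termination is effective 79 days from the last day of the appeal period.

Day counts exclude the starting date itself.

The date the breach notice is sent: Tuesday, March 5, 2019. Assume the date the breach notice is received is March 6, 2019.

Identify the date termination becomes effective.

June 8, 2019

The last day of the mitigation period: March 6, 2019 + 8 days = March 14, 2019.
The last day of the appeal period: March 14, 2019 + 7 days = March 21, 2019.
Adding 79 calendar days to March 21, 2019 gives June 8, 2019, which is the date termination becomes effective.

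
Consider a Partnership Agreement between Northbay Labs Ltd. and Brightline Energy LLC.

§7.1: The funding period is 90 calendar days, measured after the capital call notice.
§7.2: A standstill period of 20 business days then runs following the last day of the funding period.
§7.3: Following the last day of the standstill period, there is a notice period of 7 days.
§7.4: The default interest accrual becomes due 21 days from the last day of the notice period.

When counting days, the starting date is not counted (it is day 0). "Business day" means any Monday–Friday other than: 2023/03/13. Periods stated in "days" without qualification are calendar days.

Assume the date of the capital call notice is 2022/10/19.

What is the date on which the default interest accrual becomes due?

The last day of the funding period: 90 calendar days after 2022/10/19 is 2023/01/17.
From Tuesday, 2023/01/17, 20 business days (Jan 18, Jan 19, Jan 20, Jan 23, …, Feb 10, Feb 13, Feb 14, skipping weekends) brings us to Tuesday, 2023/02/14, which is the last day of the standstill period.
Adding 7 calendar days to 2023/02/14 gives 2023/02/21, which is the last day of the notice period.
Adding 21 calendar days to 2023/02/21 gives 2023/03/14, which is the date on which the default interest accrual becomes due.

2023/03/14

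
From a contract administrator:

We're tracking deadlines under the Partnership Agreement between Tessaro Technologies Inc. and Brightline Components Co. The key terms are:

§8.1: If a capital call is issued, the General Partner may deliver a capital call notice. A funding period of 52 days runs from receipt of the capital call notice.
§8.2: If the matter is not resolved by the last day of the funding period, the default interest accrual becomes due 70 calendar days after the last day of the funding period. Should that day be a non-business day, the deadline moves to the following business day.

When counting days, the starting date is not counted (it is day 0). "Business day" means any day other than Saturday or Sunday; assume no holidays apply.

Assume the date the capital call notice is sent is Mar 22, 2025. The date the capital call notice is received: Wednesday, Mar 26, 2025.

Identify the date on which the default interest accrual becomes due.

Jul 28, 2025

Adding 52 calendar days to Mar 26, 2025 gives May 17, 2025, which is the last day of the funding period.
The date on which the default interest accrual becomes due: May 17, 2025 + 70 days = Jul 26, 2025. That falls on a Saturday, so it rolls to the next business day, Monday, Jul 28, 2025.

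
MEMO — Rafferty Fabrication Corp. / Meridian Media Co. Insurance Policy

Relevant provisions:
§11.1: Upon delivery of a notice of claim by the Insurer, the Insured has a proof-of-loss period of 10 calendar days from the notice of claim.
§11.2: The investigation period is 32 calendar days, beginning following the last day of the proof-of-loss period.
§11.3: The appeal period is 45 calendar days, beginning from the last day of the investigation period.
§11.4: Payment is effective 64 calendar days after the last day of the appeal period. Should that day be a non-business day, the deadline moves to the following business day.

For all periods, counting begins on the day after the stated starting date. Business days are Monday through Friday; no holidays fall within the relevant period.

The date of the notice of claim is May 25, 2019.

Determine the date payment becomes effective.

Adding 10 calendar days to May 25, 2019 gives Jun 4, 2019, which is the last day of the proof-of-loss period.
The last day of the investigation period: 32 calendar days after Jun 4, 2019 is Jul 6, 2019.
The last day of the appeal period: 45 calendar days after Jul 6, 2019 is Aug 20, 2019.
The date payment becomes effective: 64 calendar days after Aug 20, 2019 is Oct 23, 2019. Oct 23, 2019 is a Wednesday, so no roll-forward applies.

Oct 23, 2019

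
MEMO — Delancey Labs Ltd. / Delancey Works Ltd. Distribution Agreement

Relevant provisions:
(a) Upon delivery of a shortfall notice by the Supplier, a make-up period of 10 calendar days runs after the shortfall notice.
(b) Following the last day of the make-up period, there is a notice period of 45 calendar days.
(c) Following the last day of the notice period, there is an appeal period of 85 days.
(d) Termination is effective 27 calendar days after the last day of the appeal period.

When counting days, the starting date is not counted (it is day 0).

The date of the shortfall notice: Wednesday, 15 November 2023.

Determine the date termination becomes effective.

30 April 2024

The last day of the make-up period: 10 calendar days after 15 November 2023 is 25 November 2023.
Adding 45 calendar days to 25 November 2023 gives 9 January 2024, which is the last day of the notice period.
Adding 85 calendar days to 9 January 2024 gives 3 April 2024, which is the last day of the appeal period.
Adding 27 calendar days to 3 April 2024 gives 30 April 2024, which is the date termination becomes effective.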